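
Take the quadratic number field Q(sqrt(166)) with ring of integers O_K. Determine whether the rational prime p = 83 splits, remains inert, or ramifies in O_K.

ramified — (83) = 𝔭²

Since 166 ≢ 1 mod 4, the ring of integers is ℤ[√166] with discriminant 4·166 = 664.
83 divides disc(K) = 664, so 83 ramifies.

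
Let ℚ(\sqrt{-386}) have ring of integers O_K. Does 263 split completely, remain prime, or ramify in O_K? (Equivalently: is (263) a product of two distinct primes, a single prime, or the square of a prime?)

p splits

Since -386 ≢ 1 mod 4, the ring of integers is ℤ[√-386] with discriminant 4·(-386) = -1544.
disc(K) = -1544 is not divisible by 263; 263 is unramified.
Compute (-386/263) via Euler: 140^((263-1)/2) mod 263 = 1, so (-386/263) = 1.
Legendre symbol 1 ⇒ 263 is split.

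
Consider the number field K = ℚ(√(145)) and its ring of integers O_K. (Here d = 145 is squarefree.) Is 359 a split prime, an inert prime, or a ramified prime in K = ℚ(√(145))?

Since 145 ≡ 1 mod 4, the ring of integers is ℤ[(1+√145)/2] with discriminant 145.
359 ∤ 145, so 359 is unramified.
Legendre symbol by Euler's criterion: (145/359) ≡ 145^179 ≡ 358 (mod 359), i.e. (145/359) = -1.
Legendre symbol -1 ⇒ 359 is inert.

inert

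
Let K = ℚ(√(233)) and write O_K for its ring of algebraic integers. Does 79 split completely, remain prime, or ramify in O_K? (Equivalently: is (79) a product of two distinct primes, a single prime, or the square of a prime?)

d = 233 ≡ 1 (mod 4), so O_K = ℤ[(1+√233)/2] and disc(K) = d = 233.
disc(K) = 233 is not divisible by 79; 79 is unramified.
(233/79) = 75^39 mod 79 = 78, giving Legendre symbol -1.
(233/79) = -1, so 79 is inert.

inert — (79) stays prime in O_K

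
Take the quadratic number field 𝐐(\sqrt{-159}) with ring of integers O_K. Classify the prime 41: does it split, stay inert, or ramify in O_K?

split — (41) = 𝔭₁𝔭₂ with 𝔭₁ ≠ 𝔭₂

-159 mod 4 = 1, hence disc K = -159 and O_K = ℤ[(1+√-159)/2].
disc(K) = -159 is not divisible by 41; 41 is unramified.
Euler's criterion: (-159)^20 mod 41 = 1. Thus (-159|41) = 1.
(-159/41) = 1, so 41 splits.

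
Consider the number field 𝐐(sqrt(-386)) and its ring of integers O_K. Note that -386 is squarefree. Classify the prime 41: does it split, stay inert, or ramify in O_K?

-386 mod 4 = 2, hence disc K = 4·(-386) = -1544 and O_K = ℤ[√-386].
41 ∤ -1544, so 41 is unramified.
Euler's criterion: (-386)^20 mod 41 = 40. Thus (-386|41) = -1.
(-386/41) = -1, so 41 is inert.

remains prime (inert)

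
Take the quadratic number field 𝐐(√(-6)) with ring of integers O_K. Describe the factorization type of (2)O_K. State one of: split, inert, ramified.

ramified

d = -6 ≡ 2 (mod 4), so O_K = ℤ[√-6] and disc(K) = 4d = -24.
disc(K) = -24 = 2·(-12), so p = 2 is ramified.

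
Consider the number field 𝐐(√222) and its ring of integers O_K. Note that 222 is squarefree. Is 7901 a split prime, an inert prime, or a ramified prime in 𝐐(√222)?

222 mod 4 = 2, hence disc K = 4·222 = 888 and O_K = ℤ[√222].
disc(K) = 888 is not divisible by 7901; 7901 is unramified.
Legendre symbol by Euler's criterion: (222/7901) ≡ 222^3950 ≡ 7900 (mod 7901), i.e. (222/7901) = -1.
(222/7901) = -1, so 7901 is inert.

7901 remains inert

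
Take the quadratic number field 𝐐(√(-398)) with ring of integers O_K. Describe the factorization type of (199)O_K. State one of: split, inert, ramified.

Since -398 ≢ 1 mod 4, the ring of integers is ℤ[√-398] with discriminant 4·(-398) = -1592.
disc(K) = -1592 = 199·(-8), so p = 199 is ramified.

p ramifies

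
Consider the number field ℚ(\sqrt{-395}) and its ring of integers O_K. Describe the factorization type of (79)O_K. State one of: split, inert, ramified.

-395 mod 4 = 1, hence disc K = -395 and O_K = ℤ[(1+√-395)/2].
Ramification test: 79 | -395. The prime 79 ramifies in K.

ramified — (79) = 𝔭²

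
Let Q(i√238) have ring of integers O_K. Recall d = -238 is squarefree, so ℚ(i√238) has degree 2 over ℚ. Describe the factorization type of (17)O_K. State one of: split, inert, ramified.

-238 mod 4 = 2, hence disc K = 4·(-238) = -952 and O_K = ℤ[√-238].
17 divides disc(K) = -952, so 17 ramifies.

ramified — (17) = 𝔭²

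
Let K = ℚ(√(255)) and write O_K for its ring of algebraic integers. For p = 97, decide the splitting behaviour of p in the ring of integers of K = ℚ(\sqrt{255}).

255 mod 4 = 3, hence disc K = 4·255 = 1020 and O_K = ℤ[√255].
97 ∤ 1020, so 97 is unramified.
(255/97) = 61^48 mod 97 = 1, giving Legendre symbol 1.
d is a quadratic residue mod p, hence 97 splits in O_K.

split — (97) = 𝔭₁𝔭₂ with 𝔭₁ ≠ 𝔭₂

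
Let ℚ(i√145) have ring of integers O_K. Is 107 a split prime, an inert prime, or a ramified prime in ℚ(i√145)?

Since -145 ≢ 1 mod 4, the ring of integers is ℤ[√-145] with discriminant 4·(-145) = -580.
107 ∤ -580, so 107 is unramified.
Compute (-145/107) via Euler: 69^((107-1)/2) mod 107 = 1, so (-145/107) = 1.
Legendre symbol 1 ⇒ 107 is split.

split — (107) = 𝔭₁𝔭₂ with 𝔭₁ ≠ 𝔭₂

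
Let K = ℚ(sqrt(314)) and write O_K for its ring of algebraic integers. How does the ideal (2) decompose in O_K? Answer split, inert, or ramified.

Since 314 ≢ 1 mod 4, the ring of integers is ℤ[√314] with discriminant 4·314 = 1256.
Ramification test: 2 | 1256. The prime 2 ramifies in K.

ramified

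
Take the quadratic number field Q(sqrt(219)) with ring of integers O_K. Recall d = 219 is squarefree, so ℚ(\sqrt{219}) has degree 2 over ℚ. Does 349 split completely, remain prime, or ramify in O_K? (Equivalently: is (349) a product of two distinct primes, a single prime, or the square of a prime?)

p splits

d = 219 ≡ 3 (mod 4), so O_K = ℤ[√219] and disc(K) = 4d = 876.
Since gcd(349, 876) = 1 the prime 349 does not ramify.
Euler's criterion: 219^174 mod 349 = 1. Thus (219|349) = 1.
d is a quadratic residue mod p, hence 349 splits in O_K.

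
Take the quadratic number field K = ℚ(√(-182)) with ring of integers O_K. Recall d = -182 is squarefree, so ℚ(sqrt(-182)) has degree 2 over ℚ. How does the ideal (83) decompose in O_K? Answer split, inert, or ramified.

83 remains inert

-182 mod 4 = 2, hence disc K = 4·(-182) = -728 and O_K = ℤ[√-182].
disc(K) = -728 is not divisible by 83; 83 is unramified.
Euler's criterion: (-182)^41 mod 83 = 82. Thus (-182|83) = -1.
(-182/83) = -1, so 83 is inert.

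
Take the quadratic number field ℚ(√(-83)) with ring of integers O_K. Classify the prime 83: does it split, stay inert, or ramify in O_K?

-83 mod 4 = 1, hence disc K = -83 and O_K = ℤ[(1+√-83)/2].
Ramification test: 83 | -83. The prime 83 ramifies in K.

ramified — (83) = 𝔭²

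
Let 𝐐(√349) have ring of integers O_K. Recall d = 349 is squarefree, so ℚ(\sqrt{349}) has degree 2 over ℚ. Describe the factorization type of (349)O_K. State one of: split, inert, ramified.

ramifies in O_K

349 mod 4 = 1, hence disc K = 349 and O_K = ℤ[(1+√349)/2].
disc(K) = 349 = 349·1, so p = 349 is ramified.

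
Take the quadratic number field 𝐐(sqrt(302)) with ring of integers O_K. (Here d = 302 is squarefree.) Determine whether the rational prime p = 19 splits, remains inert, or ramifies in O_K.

p splits

d = 302 ≡ 2 (mod 4), so O_K = ℤ[√302] and disc(K) = 4d = 1208.
19 ∤ 1208, so 19 is unramified.
(302/19) = 17^9 mod 19 = 1, giving Legendre symbol 1.
(302/19) = 1, so 19 splits.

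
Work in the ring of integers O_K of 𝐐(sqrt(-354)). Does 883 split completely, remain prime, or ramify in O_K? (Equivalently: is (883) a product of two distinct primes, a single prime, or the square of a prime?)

d = -354 ≡ 2 (mod 4), so O_K = ℤ[√-354] and disc(K) = 4d = -1416.
Since gcd(883, -1416) = 1 the prime 883 does not ramify.
Compute (-354/883) via Euler: 529^((883-1)/2) mod 883 = 1, so (-354/883) = 1.
d is a quadratic residue mod p, hence 883 splits in O_K.

883 splits in O_K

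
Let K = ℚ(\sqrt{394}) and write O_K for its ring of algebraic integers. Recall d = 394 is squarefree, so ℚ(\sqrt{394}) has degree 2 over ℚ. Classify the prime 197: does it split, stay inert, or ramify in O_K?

ramifies in O_K

394 mod 4 = 2, hence disc K = 4·394 = 1576 and O_K = ℤ[√394].
disc(K) = 1576 = 197·8, so p = 197 is ramified.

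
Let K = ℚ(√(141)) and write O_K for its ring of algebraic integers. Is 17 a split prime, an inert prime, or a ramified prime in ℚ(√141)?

17 remains inert

d = 141 ≡ 1 (mod 4), so O_K = ℤ[(1+√141)/2] and disc(K) = d = 141.
Since gcd(17, 141) = 1 the prime 17 does not ramify.
Compute (141/17) via Euler: 5^((17-1)/2) mod 17 = 16, so (141/17) = -1.
Legendre symbol -1 ⇒ 17 is inert.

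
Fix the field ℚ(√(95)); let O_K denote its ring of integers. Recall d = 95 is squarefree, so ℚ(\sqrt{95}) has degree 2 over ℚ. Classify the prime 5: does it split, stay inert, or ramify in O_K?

d = 95 ≡ 3 (mod 4), so O_K = ℤ[√95] and disc(K) = 4d = 380.
5 divides disc(K) = 380, so 5 ramifies.

5 is ramified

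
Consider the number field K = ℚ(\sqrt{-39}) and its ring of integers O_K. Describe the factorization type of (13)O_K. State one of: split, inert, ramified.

ramified — (13) = 𝔭²

d = -39 ≡ 1 (mod 4), so O_K = ℤ[(1+√-39)/2] and disc(K) = d = -39.
13 divides disc(K) = -39, so 13 ramifies.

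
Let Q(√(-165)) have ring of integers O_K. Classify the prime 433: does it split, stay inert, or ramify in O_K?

d = -165 ≡ 3 (mod 4), so O_K = ℤ[√-165] and disc(K) = 4d = -660.
Since gcd(433, -660) = 1 the prime 433 does not ramify.
Euler's criterion: (-165)^216 mod 433 = 432. Thus (-165|433) = -1.
Legendre symbol -1 ⇒ 433 is inert.

inert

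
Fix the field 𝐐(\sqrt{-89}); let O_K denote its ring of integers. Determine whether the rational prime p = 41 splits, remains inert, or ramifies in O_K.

inert

-89 mod 4 = 3, hence disc K = 4·(-89) = -356 and O_K = ℤ[√-89].
41 ∤ -356, so 41 is unramified.
Legendre symbol by Euler's criterion: (-89/41) ≡ (-89)^20 ≡ 40 (mod 41), i.e. (-89/41) = -1.
(-89/41) = -1, so 41 is inert.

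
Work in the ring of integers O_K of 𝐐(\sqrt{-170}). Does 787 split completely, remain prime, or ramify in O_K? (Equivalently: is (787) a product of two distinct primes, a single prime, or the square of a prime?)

787 splits in O_K

-170 mod 4 = 2, hence disc K = 4·(-170) = -680 and O_K = ℤ[√-170].
Since gcd(787, -680) = 1 the prime 787 does not ramify.
Legendre symbol by Euler's criterion: (-170/787) ≡ (-170)^393 ≡ 1 (mod 787), i.e. (-170/787) = 1.
d is a quadratic residue mod p, hence 787 splits in O_K.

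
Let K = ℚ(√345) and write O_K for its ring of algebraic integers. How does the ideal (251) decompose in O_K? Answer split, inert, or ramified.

345 mod 4 = 1, hence disc K = 345 and O_K = ℤ[(1+√345)/2].
disc(K) = 345 is not divisible by 251; 251 is unramified.
Euler's criterion: 345^125 mod 251 = 1. Thus (345|251) = 1.
(345/251) = 1, so 251 splits.

split — (251) = 𝔭₁𝔭₂ with 𝔭₁ ≠ 𝔭₂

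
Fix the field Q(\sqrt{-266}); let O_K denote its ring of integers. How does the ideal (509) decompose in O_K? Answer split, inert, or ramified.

inert — (509) stays prime in O_K

d = -266 ≡ 2 (mod 4), so O_K = ℤ[√-266] and disc(K) = 4d = -1064.
disc(K) = -1064 is not divisible by 509; 509 is unramified.
Euler's criterion: (-266)^254 mod 509 = 508. Thus (-266|509) = -1.
d is a non-residue mod p, hence 509 remains inert in O_K.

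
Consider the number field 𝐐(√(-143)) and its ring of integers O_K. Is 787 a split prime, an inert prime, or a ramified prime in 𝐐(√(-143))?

split — (787) = 𝔭₁𝔭₂ with 𝔭₁ ≠ 𝔭₂

Since -143 ≡ 1 mod 4, the ring of integers is ℤ[(1+√-143)/2] with discriminant -143.
Since gcd(787, -143) = 1 the prime 787 does not ramify.
Compute (-143/787) via Euler: 644^((787-1)/2) mod 787 = 1, so (-143/787) = 1.
d is a quadratic residue mod p, hence 787 splits in O_K.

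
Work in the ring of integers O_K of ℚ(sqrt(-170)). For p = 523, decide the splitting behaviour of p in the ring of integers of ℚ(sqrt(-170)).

p is inert

-170 mod 4 = 2, hence disc K = 4·(-170) = -680 and O_K = ℤ[√-170].
523 ∤ -680, so 523 is unramified.
Compute (-170/523) via Euler: 353^((523-1)/2) mod 523 = 522, so (-170/523) = -1.
Legendre symbol -1 ⇒ 523 is inert.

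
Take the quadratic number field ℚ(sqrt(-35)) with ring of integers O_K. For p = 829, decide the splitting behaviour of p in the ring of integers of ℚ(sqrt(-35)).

-35 mod 4 = 1, hence disc K = -35 and O_K = ℤ[(1+√-35)/2].
Since gcd(829, -35) = 1 the prime 829 does not ramify.
(-35/829) = 794^414 mod 829 = 828, giving Legendre symbol -1.
Legendre symbol -1 ⇒ 829 is inert.

inert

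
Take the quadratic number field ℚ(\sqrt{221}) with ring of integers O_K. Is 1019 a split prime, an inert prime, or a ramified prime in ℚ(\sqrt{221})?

d = 221 ≡ 1 (mod 4), so O_K = ℤ[(1+√221)/2] and disc(K) = d = 221.
Since gcd(1019, 221) = 1 the prime 1019 does not ramify.
Euler's criterion: 221^509 mod 1019 = 1018. Thus (221|1019) = -1.
(221/1019) = -1, so 1019 is inert.

1019 remains inert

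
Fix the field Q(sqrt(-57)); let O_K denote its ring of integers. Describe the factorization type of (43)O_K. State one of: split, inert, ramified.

inert — (43) stays prime in O_K

Since -57 ≢ 1 mod 4, the ring of integers is ℤ[√-57] with discriminant 4·(-57) = -228.
Since gcd(43, -228) = 1 the prime 43 does not ramify.
Compute (-57/43) via Euler: 29^((43-1)/2) mod 43 = 42, so (-57/43) = -1.
(-57/43) = -1, so 43 is inert.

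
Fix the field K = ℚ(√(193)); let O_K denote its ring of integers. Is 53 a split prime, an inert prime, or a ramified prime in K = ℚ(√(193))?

inert

d = 193 ≡ 1 (mod 4), so O_K = ℤ[(1+√193)/2] and disc(K) = d = 193.
disc(K) = 193 is not divisible by 53; 53 is unramified.
Compute (193/53) via Euler: 34^((53-1)/2) mod 53 = 52, so (193/53) = -1.
d is a non-residue mod p, hence 53 remains inert in O_K.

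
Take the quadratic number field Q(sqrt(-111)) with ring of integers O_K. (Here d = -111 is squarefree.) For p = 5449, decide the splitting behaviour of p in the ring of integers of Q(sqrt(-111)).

splits completely

d = -111 ≡ 1 (mod 4), so O_K = ℤ[(1+√-111)/2] and disc(K) = d = -111.
disc(K) = -111 is not divisible by 5449; 5449 is unramified.
Legendre symbol by Euler's criterion: (-111/5449) ≡ (-111)^2724 ≡ 1 (mod 5449), i.e. (-111/5449) = 1.
(-111/5449) = 1, so 5449 splits.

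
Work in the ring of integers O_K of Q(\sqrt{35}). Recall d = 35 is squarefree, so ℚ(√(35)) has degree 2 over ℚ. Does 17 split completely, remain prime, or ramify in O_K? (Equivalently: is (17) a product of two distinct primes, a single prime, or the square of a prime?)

split — (17) = 𝔭₁𝔭₂ with 𝔭₁ ≠ 𝔭₂

Since 35 ≢ 1 mod 4, the ring of integers is ℤ[√35] with discriminant 4·35 = 140.
17 ∤ 140, so 17 is unramified.
Euler's criterion: 35^8 mod 17 = 1. Thus (35|17) = 1.
d is a quadratic residue mod p, hence 17 splits in O_K.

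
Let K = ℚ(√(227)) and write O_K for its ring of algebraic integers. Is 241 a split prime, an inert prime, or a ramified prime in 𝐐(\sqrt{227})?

inert — (241) stays prime in O_K

d = 227 ≡ 3 (mod 4), so O_K = ℤ[√227] and disc(K) = 4d = 908.
241 ∤ 908, so 241 is unramified.
(227/241) = 227^120 mod 241 = 240, giving Legendre symbol -1.
d is a non-residue mod p, hence 241 remains inert in O_K.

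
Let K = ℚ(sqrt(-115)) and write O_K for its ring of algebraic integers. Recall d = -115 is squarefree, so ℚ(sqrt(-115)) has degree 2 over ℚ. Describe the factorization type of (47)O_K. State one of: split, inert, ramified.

-115 mod 4 = 1, hence disc K = -115 and O_K = ℤ[(1+√-115)/2].
disc(K) = -115 is not divisible by 47; 47 is unramified.
Legendre symbol by Euler's criterion: (-115/47) ≡ (-115)^23 ≡ 46 (mod 47), i.e. (-115/47) = -1.
d is a non-residue mod p, hence 47 remains inert in O_K.

inert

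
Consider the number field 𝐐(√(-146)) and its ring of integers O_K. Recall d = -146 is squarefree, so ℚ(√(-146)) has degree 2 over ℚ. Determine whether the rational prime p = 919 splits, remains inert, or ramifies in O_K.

-146 mod 4 = 2, hence disc K = 4·(-146) = -584 and O_K = ℤ[√-146].
disc(K) = -584 is not divisible by 919; 919 is unramified.
Compute (-146/919) via Euler: 773^((919-1)/2) mod 919 = 1, so (-146/919) = 1.
Legendre symbol 1 ⇒ 919 is split.

split — (919) = 𝔭₁𝔭₂ with 𝔭₁ ≠ 𝔭₂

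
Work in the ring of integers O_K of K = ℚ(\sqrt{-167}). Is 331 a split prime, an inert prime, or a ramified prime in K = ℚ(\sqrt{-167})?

-167 mod 4 = 1, hence disc K = -167 and O_K = ℤ[(1+√-167)/2].
331 ∤ -167, so 331 is unramified.
Compute (-167/331) via Euler: 164^((331-1)/2) mod 331 = 330, so (-167/331) = -1.
Legendre symbol -1 ⇒ 331 is inert.

remains prime (inert)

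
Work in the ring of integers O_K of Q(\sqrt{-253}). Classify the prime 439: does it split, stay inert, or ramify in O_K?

splits completely

-253 mod 4 = 3, hence disc K = 4·(-253) = -1012 and O_K = ℤ[√-253].
disc(K) = -1012 is not divisible by 439; 439 is unramified.
(-253/439) = 186^219 mod 439 = 1, giving Legendre symbol 1.
Legendre symbol 1 ⇒ 439 is split.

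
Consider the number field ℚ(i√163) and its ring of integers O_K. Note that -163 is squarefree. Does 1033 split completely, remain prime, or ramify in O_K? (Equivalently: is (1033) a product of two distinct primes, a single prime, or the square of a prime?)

-163 mod 4 = 1, hence disc K = -163 and O_K = ℤ[(1+√-163)/2].
disc(K) = -163 is not divisible by 1033; 1033 is unramified.
Euler's criterion: (-163)^516 mod 1033 = 1. Thus (-163|1033) = 1.
Legendre symbol 1 ⇒ 1033 is split.

1033 splits in O_K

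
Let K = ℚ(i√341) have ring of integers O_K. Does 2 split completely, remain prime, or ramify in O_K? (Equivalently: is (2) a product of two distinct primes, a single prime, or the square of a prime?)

-341 mod 4 = 3, hence disc K = 4·(-341) = -1364 and O_K = ℤ[√-341].
2 divides disc(K) = -1364, so 2 ramifies.

ramified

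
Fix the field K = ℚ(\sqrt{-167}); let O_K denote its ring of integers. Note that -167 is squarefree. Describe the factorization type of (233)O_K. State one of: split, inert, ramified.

233 splits in O_K

d = -167 ≡ 1 (mod 4), so O_K = ℤ[(1+√-167)/2] and disc(K) = d = -167.
233 ∤ -167, so 233 is unramified.
Compute (-167/233) via Euler: 66^((233-1)/2) mod 233 = 1, so (-167/233) = 1.
d is a quadratic residue mod p, hence 233 splits in O_K.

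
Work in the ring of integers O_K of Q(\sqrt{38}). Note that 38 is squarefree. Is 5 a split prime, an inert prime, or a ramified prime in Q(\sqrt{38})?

inert

d = 38 ≡ 2 (mod 4), so O_K = ℤ[√38] and disc(K) = 4d = 152.
disc(K) = 152 is not divisible by 5; 5 is unramified.
Legendre symbol by Euler's criterion: (38/5) ≡ 38^2 ≡ 4 (mod 5), i.e. (38/5) = -1.
(38/5) = -1, so 5 is inert.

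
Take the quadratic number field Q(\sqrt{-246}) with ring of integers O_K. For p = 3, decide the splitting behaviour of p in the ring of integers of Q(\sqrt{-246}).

3 is ramified

-246 mod 4 = 2, hence disc K = 4·(-246) = -984 and O_K = ℤ[√-246].
disc(K) = -984 = 3·(-328), so p = 3 is ramified.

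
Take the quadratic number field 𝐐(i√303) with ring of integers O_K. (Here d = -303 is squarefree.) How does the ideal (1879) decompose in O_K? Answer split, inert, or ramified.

p is inert

d = -303 ≡ 1 (mod 4), so O_K = ℤ[(1+√-303)/2] and disc(K) = d = -303.
disc(K) = -303 is not divisible by 1879; 1879 is unramified.
(-303/1879) = 1576^939 mod 1879 = 1878, giving Legendre symbol -1.
d is a non-residue mod p, hence 1879 remains inert in O_K.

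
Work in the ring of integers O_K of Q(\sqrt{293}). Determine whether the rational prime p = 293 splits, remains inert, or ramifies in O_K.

293 mod 4 = 1, hence disc K = 293 and O_K = ℤ[(1+√293)/2].
293 divides disc(K) = 293, so 293 ramifies.

p ramifies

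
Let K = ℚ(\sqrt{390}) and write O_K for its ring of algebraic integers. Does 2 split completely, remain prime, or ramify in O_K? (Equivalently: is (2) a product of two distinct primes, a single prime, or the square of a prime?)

Since 390 ≢ 1 mod 4, the ring of integers is ℤ[√390] with discriminant 4·390 = 1560.
disc(K) = 1560 = 2·780, so p = 2 is ramified.

2 is ramified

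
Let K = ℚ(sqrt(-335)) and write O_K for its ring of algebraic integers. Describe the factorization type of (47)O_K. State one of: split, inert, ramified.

-335 mod 4 = 1, hence disc K = -335 and O_K = ℤ[(1+√-335)/2].
47 ∤ -335, so 47 is unramified.
Compute (-335/47) via Euler: 41^((47-1)/2) mod 47 = 46, so (-335/47) = -1.
Legendre symbol -1 ⇒ 47 is inert.

p is inert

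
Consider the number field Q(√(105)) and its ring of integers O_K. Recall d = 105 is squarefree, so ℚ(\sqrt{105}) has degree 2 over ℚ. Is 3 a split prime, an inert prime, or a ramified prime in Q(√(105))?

d = 105 ≡ 1 (mod 4), so O_K = ℤ[(1+√105)/2] and disc(K) = d = 105.
3 divides disc(K) = 105, so 3 ramifies.

ramifies in O_K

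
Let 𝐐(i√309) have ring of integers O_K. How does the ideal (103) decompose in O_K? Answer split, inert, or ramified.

p ramifies

Since -309 ≢ 1 mod 4, the ring of integers is ℤ[√-309] with discriminant 4·(-309) = -1236.
disc(K) = -1236 = 103·(-12), so p = 103 is ramified.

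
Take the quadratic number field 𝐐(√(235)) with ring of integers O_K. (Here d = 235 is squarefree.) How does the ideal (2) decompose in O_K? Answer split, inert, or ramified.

p ramifies

d = 235 ≡ 3 (mod 4), so O_K = ℤ[√235] and disc(K) = 4d = 940.
disc(K) = 940 = 2·470, so p = 2 is ramified.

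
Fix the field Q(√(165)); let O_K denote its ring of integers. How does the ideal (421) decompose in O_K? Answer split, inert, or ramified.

d = 165 ≡ 1 (mod 4), so O_K = ℤ[(1+√165)/2] and disc(K) = d = 165.
disc(K) = 165 is not divisible by 421; 421 is unramified.
Legendre symbol by Euler's criterion: (165/421) ≡ 165^210 ≡ 1 (mod 421), i.e. (165/421) = 1.
Legendre symbol 1 ⇒ 421 is split.

splits completely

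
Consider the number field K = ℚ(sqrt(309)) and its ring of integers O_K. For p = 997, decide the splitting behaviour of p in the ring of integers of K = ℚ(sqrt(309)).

inert — (997) stays prime in O_K

Since 309 ≡ 1 mod 4, the ring of integers is ℤ[(1+√309)/2] with discriminant 309.
997 ∤ 309, so 997 is unramified.
(309/997) = 309^498 mod 997 = 996, giving Legendre symbol -1.
(309/997) = -1, so 997 is inert.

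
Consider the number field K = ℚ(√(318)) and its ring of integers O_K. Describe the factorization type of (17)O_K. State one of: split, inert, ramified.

318 mod 4 = 2, hence disc K = 4·318 = 1272 and O_K = ℤ[√318].
disc(K) = 1272 is not divisible by 17; 17 is unramified.
Euler's criterion: 318^8 mod 17 = 16. Thus (318|17) = -1.
d is a non-residue mod p, hence 17 remains inert in O_K.

remains prime (inert)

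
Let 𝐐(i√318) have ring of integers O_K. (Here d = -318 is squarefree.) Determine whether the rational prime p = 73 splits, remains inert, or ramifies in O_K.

inert

d = -318 ≡ 2 (mod 4), so O_K = ℤ[√-318] and disc(K) = 4d = -1272.
disc(K) = -1272 is not divisible by 73; 73 is unramified.
Compute (-318/73) via Euler: 47^((73-1)/2) mod 73 = 72, so (-318/73) = -1.
d is a non-residue mod p, hence 73 remains inert in O_K.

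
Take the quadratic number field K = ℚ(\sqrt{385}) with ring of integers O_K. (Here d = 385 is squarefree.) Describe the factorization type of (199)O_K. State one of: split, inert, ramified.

Since 385 ≡ 1 mod 4, the ring of integers is ℤ[(1+√385)/2] with discriminant 385.
Since gcd(199, 385) = 1 the prime 199 does not ramify.
(385/199) = 186^99 mod 199 = 198, giving Legendre symbol -1.
d is a non-residue mod p, hence 199 remains inert in O_K.

p is inert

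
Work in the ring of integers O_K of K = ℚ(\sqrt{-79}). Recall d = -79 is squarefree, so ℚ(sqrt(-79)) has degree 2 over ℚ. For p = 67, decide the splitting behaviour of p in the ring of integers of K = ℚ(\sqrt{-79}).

splits completely

d = -79 ≡ 1 (mod 4), so O_K = ℤ[(1+√-79)/2] and disc(K) = d = -79.
disc(K) = -79 is not divisible by 67; 67 is unramified.
(-79/67) = 55^33 mod 67 = 1, giving Legendre symbol 1.
d is a quadratic residue mod p, hence 67 splits in O_K.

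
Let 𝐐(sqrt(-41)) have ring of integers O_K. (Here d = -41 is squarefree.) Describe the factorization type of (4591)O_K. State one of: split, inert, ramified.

-41 mod 4 = 3, hence disc K = 4·(-41) = -164 and O_K = ℤ[√-41].
4591 ∤ -164, so 4591 is unramified.
Compute (-41/4591) via Euler: 4550^((4591-1)/2) mod 4591 = 4590, so (-41/4591) = -1.
(-41/4591) = -1, so 4591 is inert.

4591 remains inert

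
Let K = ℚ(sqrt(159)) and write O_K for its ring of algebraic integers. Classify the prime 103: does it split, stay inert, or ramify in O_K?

p splits

Since 159 ≢ 1 mod 4, the ring of integers is ℤ[√159] with discriminant 4·159 = 636.
disc(K) = 636 is not divisible by 103; 103 is unramified.
Euler's criterion: 159^51 mod 103 = 1. Thus (159|103) = 1.
d is a quadratic residue mod p, hence 103 splits in O_K.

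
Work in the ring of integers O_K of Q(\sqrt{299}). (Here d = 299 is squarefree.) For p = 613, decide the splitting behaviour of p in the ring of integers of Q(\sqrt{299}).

613 splits in O_K

d = 299 ≡ 3 (mod 4), so O_K = ℤ[√299] and disc(K) = 4d = 1196.
613 ∤ 1196, so 613 is unramified.
(299/613) = 299^306 mod 613 = 1, giving Legendre symbol 1.
d is a quadratic residue mod p, hence 613 splits in O_K.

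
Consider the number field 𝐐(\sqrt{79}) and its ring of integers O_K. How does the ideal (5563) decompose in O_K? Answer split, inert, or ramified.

79 mod 4 = 3, hence disc K = 4·79 = 316 and O_K = ℤ[√79].
Since gcd(5563, 316) = 1 the prime 5563 does not ramify.
Euler's criterion: 79^2781 mod 5563 = 1. Thus (79|5563) = 1.
Legendre symbol 1 ⇒ 5563 is split.

split — (5563) = 𝔭₁𝔭₂ with 𝔭₁ ≠ 𝔭₂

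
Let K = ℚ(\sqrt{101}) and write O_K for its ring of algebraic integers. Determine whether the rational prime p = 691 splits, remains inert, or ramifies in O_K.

Since 101 ≡ 1 mod 4, the ring of integers is ℤ[(1+√101)/2] with discriminant 101.
691 ∤ 101, so 691 is unramified.
Legendre symbol by Euler's criterion: (101/691) ≡ 101^345 ≡ 1 (mod 691), i.e. (101/691) = 1.
(101/691) = 1, so 691 splits.

split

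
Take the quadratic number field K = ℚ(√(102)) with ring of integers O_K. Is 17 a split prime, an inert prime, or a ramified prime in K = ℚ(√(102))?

17 is ramified

Since 102 ≢ 1 mod 4, the ring of integers is ℤ[√102] with discriminant 4·102 = 408.
17 divides disc(K) = 408, so 17 ramifies.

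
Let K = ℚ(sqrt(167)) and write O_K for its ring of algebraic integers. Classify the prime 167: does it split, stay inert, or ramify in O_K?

ramified

Since 167 ≢ 1 mod 4, the ring of integers is ℤ[√167] with discriminant 4·167 = 668.
167 divides disc(K) = 668, so 167 ramifies.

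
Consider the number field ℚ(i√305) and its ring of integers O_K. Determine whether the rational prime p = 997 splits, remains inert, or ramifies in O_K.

Since -305 ≢ 1 mod 4, the ring of integers is ℤ[√-305] with discriminant 4·(-305) = -1220.
disc(K) = -1220 is not divisible by 997; 997 is unramified.
(-305/997) = 692^498 mod 997 = 1, giving Legendre symbol 1.
Legendre symbol 1 ⇒ 997 is split.

split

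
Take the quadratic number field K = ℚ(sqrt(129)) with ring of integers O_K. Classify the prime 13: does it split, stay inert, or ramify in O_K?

129 mod 4 = 1, hence disc K = 129 and O_K = ℤ[(1+√129)/2].
disc(K) = 129 is not divisible by 13; 13 is unramified.
Euler's criterion: 129^6 mod 13 = 1. Thus (129|13) = 1.
(129/13) = 1, so 13 splits.

split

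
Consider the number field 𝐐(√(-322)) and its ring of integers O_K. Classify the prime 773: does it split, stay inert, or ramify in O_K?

-322 mod 4 = 2, hence disc K = 4·(-322) = -1288 and O_K = ℤ[√-322].
Since gcd(773, -1288) = 1 the prime 773 does not ramify.
Euler's criterion: (-322)^386 mod 773 = 772. Thus (-322|773) = -1.
Legendre symbol -1 ⇒ 773 is inert.

remains prime (inert)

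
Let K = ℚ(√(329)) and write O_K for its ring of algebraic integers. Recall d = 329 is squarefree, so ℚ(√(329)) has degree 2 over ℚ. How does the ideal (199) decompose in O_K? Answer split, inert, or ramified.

199 splits in O_K

Since 329 ≡ 1 mod 4, the ring of integers is ℤ[(1+√329)/2] with discriminant 329.
Since gcd(199, 329) = 1 the prime 199 does not ramify.
Compute (329/199) via Euler: 130^((199-1)/2) mod 199 = 1, so (329/199) = 1.
(329/199) = 1, so 199 splits.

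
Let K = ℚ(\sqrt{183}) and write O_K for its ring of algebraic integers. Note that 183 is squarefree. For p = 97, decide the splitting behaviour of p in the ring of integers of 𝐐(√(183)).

183 mod 4 = 3, hence disc K = 4·183 = 732 and O_K = ℤ[√183].
97 ∤ 732, so 97 is unramified.
(183/97) = 86^48 mod 97 = 1, giving Legendre symbol 1.
d is a quadratic residue mod p, hence 97 splits in O_K.

97 splits in O_K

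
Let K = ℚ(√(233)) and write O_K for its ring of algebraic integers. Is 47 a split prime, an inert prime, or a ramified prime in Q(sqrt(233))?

p is inert

233 mod 4 = 1, hence disc K = 233 and O_K = ℤ[(1+√233)/2].
Since gcd(47, 233) = 1 the prime 47 does not ramify.
Compute (233/47) via Euler: 45^((47-1)/2) mod 47 = 46, so (233/47) = -1.
Legendre symbol -1 ⇒ 47 is inert.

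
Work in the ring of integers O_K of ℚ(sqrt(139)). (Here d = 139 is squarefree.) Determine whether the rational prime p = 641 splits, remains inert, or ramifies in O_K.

inert — (641) stays prime in O_K

Since 139 ≢ 1 mod 4, the ring of integers is ℤ[√139] with discriminant 4·139 = 556.
disc(K) = 556 is not divisible by 641; 641 is unramified.
(139/641) = 139^320 mod 641 = 640, giving Legendre symbol -1.
(139/641) = -1, so 641 is inert.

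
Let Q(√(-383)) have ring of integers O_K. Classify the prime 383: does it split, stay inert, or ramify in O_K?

d = -383 ≡ 1 (mod 4), so O_K = ℤ[(1+√-383)/2] and disc(K) = d = -383.
383 divides disc(K) = -383, so 383 ramifies.

ramified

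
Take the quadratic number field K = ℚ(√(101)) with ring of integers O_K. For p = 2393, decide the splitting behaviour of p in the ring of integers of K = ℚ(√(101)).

Since 101 ≡ 1 mod 4, the ring of integers is ℤ[(1+√101)/2] with discriminant 101.
disc(K) = 101 is not divisible by 2393; 2393 is unramified.
Legendre symbol by Euler's criterion: (101/2393) ≡ 101^1196 ≡ 1 (mod 2393), i.e. (101/2393) = 1.
(101/2393) = 1, so 2393 splits.

splits completely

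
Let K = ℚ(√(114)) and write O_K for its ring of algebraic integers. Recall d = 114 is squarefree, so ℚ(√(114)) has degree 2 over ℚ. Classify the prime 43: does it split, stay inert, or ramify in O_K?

43 remains inert

d = 114 ≡ 2 (mod 4), so O_K = ℤ[√114] and disc(K) = 4d = 456.
43 ∤ 456, so 43 is unramified.
Legendre symbol by Euler's criterion: (114/43) ≡ 114^21 ≡ 42 (mod 43), i.e. (114/43) = -1.
d is a non-residue mod p, hence 43 remains inert in O_K.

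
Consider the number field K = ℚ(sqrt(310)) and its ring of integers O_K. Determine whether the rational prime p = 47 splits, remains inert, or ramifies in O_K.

d = 310 ≡ 2 (mod 4), so O_K = ℤ[√310] and disc(K) = 4d = 1240.
47 ∤ 1240, so 47 is unramified.
Euler's criterion: 310^23 mod 47 = 1. Thus (310|47) = 1.
d is a quadratic residue mod p, hence 47 splits in O_K.

p splits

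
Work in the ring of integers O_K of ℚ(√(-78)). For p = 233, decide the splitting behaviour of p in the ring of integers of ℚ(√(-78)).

Since -78 ≢ 1 mod 4, the ring of integers is ℤ[√-78] with discriminant 4·(-78) = -312.
disc(K) = -312 is not divisible by 233; 233 is unramified.
(-78/233) = 155^116 mod 233 = 232, giving Legendre symbol -1.
Legendre symbol -1 ⇒ 233 is inert.

inert — (233) stays prime in O_K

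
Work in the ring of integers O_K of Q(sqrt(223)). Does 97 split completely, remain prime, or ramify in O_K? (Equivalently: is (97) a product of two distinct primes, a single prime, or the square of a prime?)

223 mod 4 = 3, hence disc K = 4·223 = 892 and O_K = ℤ[√223].
disc(K) = 892 is not divisible by 97; 97 is unramified.
Legendre symbol by Euler's criterion: (223/97) ≡ 223^48 ≡ 96 (mod 97), i.e. (223/97) = -1.
d is a non-residue mod p, hence 97 remains inert in O_K.

inert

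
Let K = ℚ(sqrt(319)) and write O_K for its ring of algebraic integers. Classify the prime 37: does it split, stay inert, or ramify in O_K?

Since 319 ≢ 1 mod 4, the ring of integers is ℤ[√319] with discriminant 4·319 = 1276.
37 ∤ 1276, so 37 is unramified.
Legendre symbol by Euler's criterion: (319/37) ≡ 319^18 ≡ 36 (mod 37), i.e. (319/37) = -1.
d is a non-residue mod p, hence 37 remains inert in O_K.

p is inert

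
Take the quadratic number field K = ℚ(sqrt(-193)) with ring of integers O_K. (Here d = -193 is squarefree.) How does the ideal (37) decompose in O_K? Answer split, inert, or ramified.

Since -193 ≢ 1 mod 4, the ring of integers is ℤ[√-193] with discriminant 4·(-193) = -772.
37 ∤ -772, so 37 is unramified.
(-193/37) = 29^18 mod 37 = 36, giving Legendre symbol -1.
(-193/37) = -1, so 37 is inert.

inert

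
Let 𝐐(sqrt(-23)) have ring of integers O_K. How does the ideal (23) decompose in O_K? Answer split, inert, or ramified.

Since -23 ≡ 1 mod 4, the ring of integers is ℤ[(1+√-23)/2] with discriminant -23.
disc(K) = -23 = 23·(-1), so p = 23 is ramified.

p ramifies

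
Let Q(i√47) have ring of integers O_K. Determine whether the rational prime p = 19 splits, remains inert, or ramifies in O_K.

p is inert

d = -47 ≡ 1 (mod 4), so O_K = ℤ[(1+√-47)/2] and disc(K) = d = -47.
19 ∤ -47, so 19 is unramified.
Compute (-47/19) via Euler: 10^((19-1)/2) mod 19 = 18, so (-47/19) = -1.
d is a non-residue mod p, hence 19 remains inert in O_K.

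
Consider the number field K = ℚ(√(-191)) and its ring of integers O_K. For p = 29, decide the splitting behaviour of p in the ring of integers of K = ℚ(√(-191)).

p is inert

Since -191 ≡ 1 mod 4, the ring of integers is ℤ[(1+√-191)/2] with discriminant -191.
29 ∤ -191, so 29 is unramified.
(-191/29) = 12^14 mod 29 = 28, giving Legendre symbol -1.
d is a non-residue mod p, hence 29 remains inert in O_K.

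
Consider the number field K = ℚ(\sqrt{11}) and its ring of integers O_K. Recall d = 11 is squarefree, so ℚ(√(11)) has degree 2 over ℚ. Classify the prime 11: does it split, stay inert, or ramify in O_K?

ramified

11 mod 4 = 3, hence disc K = 4·11 = 44 and O_K = ℤ[√11].
11 divides disc(K) = 44, so 11 ramifies.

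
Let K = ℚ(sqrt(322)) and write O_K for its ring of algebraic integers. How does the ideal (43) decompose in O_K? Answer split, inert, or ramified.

43 splits in O_K

322 mod 4 = 2, hence disc K = 4·322 = 1288 and O_K = ℤ[√322].
43 ∤ 1288, so 43 is unramified.
Euler's criterion: 322^21 mod 43 = 1. Thus (322|43) = 1.
Legendre symbol 1 ⇒ 43 is split.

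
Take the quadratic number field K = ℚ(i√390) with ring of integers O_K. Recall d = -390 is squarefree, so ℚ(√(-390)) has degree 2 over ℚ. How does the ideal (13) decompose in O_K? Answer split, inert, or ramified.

-390 mod 4 = 2, hence disc K = 4·(-390) = -1560 and O_K = ℤ[√-390].
Ramification test: 13 | -1560. The prime 13 ramifies in K.

p ramifies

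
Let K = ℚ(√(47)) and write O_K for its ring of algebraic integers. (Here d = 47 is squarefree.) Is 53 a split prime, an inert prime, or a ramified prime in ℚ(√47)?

47 mod 4 = 3, hence disc K = 4·47 = 188 and O_K = ℤ[√47].
disc(K) = 188 is not divisible by 53; 53 is unramified.
Compute (47/53) via Euler: 47^((53-1)/2) mod 53 = 1, so (47/53) = 1.
(47/53) = 1, so 53 splits.

53 splits in O_K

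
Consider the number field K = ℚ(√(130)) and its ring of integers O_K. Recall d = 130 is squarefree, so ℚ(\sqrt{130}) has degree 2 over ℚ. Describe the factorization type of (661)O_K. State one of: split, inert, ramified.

splits completely

d = 130 ≡ 2 (mod 4), so O_K = ℤ[√130] and disc(K) = 4d = 520.
disc(K) = 520 is not divisible by 661; 661 is unramified.
Legendre symbol by Euler's criterion: (130/661) ≡ 130^330 ≡ 1 (mod 661), i.e. (130/661) = 1.
Legendre symbol 1 ⇒ 661 is split.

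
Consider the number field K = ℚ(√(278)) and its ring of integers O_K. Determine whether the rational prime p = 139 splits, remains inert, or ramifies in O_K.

p ramifies

278 mod 4 = 2, hence disc K = 4·278 = 1112 and O_K = ℤ[√278].
Ramification test: 139 | 1112. The prime 139 ramifies in K.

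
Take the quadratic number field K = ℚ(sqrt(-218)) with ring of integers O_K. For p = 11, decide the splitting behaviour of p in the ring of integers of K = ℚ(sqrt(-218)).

11 remains inert

Since -218 ≢ 1 mod 4, the ring of integers is ℤ[√-218] with discriminant 4·(-218) = -872.
11 ∤ -872, so 11 is unramified.
(-218/11) = 2^5 mod 11 = 10, giving Legendre symbol -1.
Legendre symbol -1 ⇒ 11 is inert.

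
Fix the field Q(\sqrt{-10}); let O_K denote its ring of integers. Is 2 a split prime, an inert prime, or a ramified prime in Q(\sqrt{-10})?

d = -10 ≡ 2 (mod 4), so O_K = ℤ[√-10] and disc(K) = 4d = -40.
Ramification test: 2 | -40. The prime 2 ramifies in K.

ramified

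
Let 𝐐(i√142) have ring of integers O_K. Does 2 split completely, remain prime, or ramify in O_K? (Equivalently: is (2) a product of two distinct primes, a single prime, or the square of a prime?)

-142 mod 4 = 2, hence disc K = 4·(-142) = -568 and O_K = ℤ[√-142].
disc(K) = -568 = 2·(-284), so p = 2 is ramified.

ramifies in O_K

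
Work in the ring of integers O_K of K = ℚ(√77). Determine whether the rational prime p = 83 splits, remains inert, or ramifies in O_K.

split

d = 77 ≡ 1 (mod 4), so O_K = ℤ[(1+√77)/2] and disc(K) = d = 77.
83 ∤ 77, so 83 is unramified.
Euler's criterion: 77^41 mod 83 = 1. Thus (77|83) = 1.
d is a quadratic residue mod p, hence 83 splits in O_K.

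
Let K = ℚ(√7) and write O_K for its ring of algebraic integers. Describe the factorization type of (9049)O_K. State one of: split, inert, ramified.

7 mod 4 = 3, hence disc K = 4·7 = 28 and O_K = ℤ[√7].
9049 ∤ 28, so 9049 is unramified.
Legendre symbol by Euler's criterion: (7/9049) ≡ 7^4524 ≡ 9048 (mod 9049), i.e. (7/9049) = -1.
d is a non-residue mod p, hence 9049 remains inert in O_K.

p is inert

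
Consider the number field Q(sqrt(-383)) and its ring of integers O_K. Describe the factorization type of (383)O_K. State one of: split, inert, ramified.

Since -383 ≡ 1 mod 4, the ring of integers is ℤ[(1+√-383)/2] with discriminant -383.
Ramification test: 383 | -383. The prime 383 ramifies in K.

ramified — (383) = 𝔭²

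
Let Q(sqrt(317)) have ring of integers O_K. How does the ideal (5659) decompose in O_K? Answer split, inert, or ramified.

d = 317 ≡ 1 (mod 4), so O_K = ℤ[(1+√317)/2] and disc(K) = d = 317.
disc(K) = 317 is not divisible by 5659; 5659 is unramified.
Legendre symbol by Euler's criterion: (317/5659) ≡ 317^2829 ≡ 5658 (mod 5659), i.e. (317/5659) = -1.
(317/5659) = -1, so 5659 is inert.

p is inert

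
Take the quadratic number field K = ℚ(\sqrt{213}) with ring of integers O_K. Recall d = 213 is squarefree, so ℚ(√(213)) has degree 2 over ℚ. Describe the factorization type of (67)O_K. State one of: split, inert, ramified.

inert

Since 213 ≡ 1 mod 4, the ring of integers is ℤ[(1+√213)/2] with discriminant 213.
disc(K) = 213 is not divisible by 67; 67 is unramified.
Legendre symbol by Euler's criterion: (213/67) ≡ 213^33 ≡ 66 (mod 67), i.e. (213/67) = -1.
Legendre symbol -1 ⇒ 67 is inert.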